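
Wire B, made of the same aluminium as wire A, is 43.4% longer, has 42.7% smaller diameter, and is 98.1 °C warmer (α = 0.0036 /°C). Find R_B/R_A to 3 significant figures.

5.91

R ∝ ρL/d² with ρ ∝ (1+αΔT), so R_B/R_A = (1 + 43.4/100) × (1 − 42.7/100)⁻² × (1 + 0.0036×98.1)
= 1.434 × 3.046 × 1.353 = 5.91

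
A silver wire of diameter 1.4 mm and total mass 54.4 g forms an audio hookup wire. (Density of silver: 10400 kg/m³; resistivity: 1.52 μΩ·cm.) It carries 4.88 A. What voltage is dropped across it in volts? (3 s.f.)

ρ = 1.52 μΩ·cm = 1.52×10^-8 Ω·m
A = π(d/2)² = π(7.0000e-04 m)² = 1.5394e-06 m²
L = m/(density·A) = 0.0544/(10400×1.5394e-06) = 3.398 m
R = ρL/A = (1.52×10^-8)(3.398)/(1.5394e-06) = 0.03355 Ω
V = IR = 4.88 × 0.03355 = 0.164 V

0.164 V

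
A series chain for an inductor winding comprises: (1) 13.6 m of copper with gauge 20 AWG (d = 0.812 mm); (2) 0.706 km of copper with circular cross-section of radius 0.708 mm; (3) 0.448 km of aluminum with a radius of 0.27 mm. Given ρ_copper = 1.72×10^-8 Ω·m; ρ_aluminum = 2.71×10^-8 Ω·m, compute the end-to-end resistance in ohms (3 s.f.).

Seg 1: A = π(0.812/2 mm)² = π(4.0600e-04 m)² = 5.178e-07 m²
R_1 = (1.72×10^-8)(13.6)/(5.178e-07) = 0.4517 Ω
Seg 2: A = πr² = π(7.0800e-04 m)² = 1.575e-06 m²
R_2 = (1.72×10^-8)(706)/(1.575e-06) = 7.711 Ω
Seg 3: A = πr² = π(2.7000e-04 m)² = 2.290e-07 m²
R_3 = (2.71×10^-8)(448)/(2.290e-07) = 53.01 Ω
R_total = R_1 + R_2 + R_3 = 61.2 Ω

61.2 Ω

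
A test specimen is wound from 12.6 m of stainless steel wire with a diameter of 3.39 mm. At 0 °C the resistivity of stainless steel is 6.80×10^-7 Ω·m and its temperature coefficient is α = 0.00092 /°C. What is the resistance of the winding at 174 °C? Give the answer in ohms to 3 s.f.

A = π(d/2)² = π(1.6950e-03 m)² = 9.026e-06 m²
R₍0°C₎ = ρL/A = (6.80×10^-7)(12.6)/(9.026e-06) = 0.9493 Ω
R = R₀(1 + αΔT) = 0.9493(1 + 0.00092×174) = 1.10 Ω

1.10 Ω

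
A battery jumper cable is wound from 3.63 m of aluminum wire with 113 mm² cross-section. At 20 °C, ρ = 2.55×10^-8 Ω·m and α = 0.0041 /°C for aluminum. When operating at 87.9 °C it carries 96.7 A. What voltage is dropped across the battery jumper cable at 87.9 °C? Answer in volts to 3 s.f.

A = 113 mm² = 1.130e-04 m²
R₍20₎ = ρL/A = (2.55×10^-8)(3.63)/(1.130e-04) = 8.192×10^-4 Ω
R₍87.9₎ = R₍20₎(1 + αΔT) = 8.192×10^-4 × (1 + 0.0041×67.9) = 0.001047 Ω
V = IR = 96.7 × 0.001047 = 0.101 V

0.101 V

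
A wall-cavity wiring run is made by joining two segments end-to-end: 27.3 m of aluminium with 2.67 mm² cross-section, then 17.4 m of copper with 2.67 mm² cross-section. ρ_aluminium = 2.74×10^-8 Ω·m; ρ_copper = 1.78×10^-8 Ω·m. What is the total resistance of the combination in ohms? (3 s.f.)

0.396 Ω

Segment 1: A = 2.67 mm² = 2.670e-06 m²
R₁ = ρL/A = (2.74×10^-8)(27.3)/(2.670e-06) = 0.2802 Ω
R₂ = (1.78×10^-8)(17.4)/(2.670e-06) = 0.116 Ω
R = R₁ + R₂ = 0.396 Ω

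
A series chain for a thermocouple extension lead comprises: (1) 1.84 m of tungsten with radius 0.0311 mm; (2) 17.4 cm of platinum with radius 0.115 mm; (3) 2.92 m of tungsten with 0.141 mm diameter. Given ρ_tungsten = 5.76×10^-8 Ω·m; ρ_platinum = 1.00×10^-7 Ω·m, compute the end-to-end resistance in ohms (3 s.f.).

Seg 1: A = πr² = π(3.1100e-05 m)² = 3.039e-09 m²
R_1 = (5.76×10^-8)(1.84)/(3.039e-09) = 34.88 Ω
Seg 2: A = πr² = π(1.1500e-04 m)² = 4.155e-08 m²
R_2 = (1.00×10^-7)(0.174)/(4.155e-08) = 0.4188 Ω
Seg 3: A = π(d/2)² = π(7.0500e-05 m)² = 1.561e-08 m²
R_3 = (5.76×10^-8)(2.92)/(1.561e-08) = 10.77 Ω
R_total = R_1 + R_2 + R_3 = 46.1 Ω

46.1 Ω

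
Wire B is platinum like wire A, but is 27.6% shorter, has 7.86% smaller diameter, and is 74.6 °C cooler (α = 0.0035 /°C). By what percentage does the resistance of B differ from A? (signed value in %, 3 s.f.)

-37.0%

R ∝ ρL/d² with ρ ∝ (1+αΔT), so R_B/R_A = (1 − 27.6/100) × (1 − 7.86/100)⁻² × (1 − 0.0035×74.6)
= 0.724 × 1.178 × 0.7389 = 0.6301
(R_B − R_A)/R_A = 0.6301 − 1 = -37.0%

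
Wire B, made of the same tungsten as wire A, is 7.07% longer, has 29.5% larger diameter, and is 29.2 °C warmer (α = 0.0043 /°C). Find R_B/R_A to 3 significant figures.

R ∝ ρL/d² with ρ ∝ (1+αΔT), so R_B/R_A = (1 + 7.07/100) × (1 + 29.5/100)⁻² × (1 + 0.0043×29.2)
= 1.071 × 0.5963 × 1.126 = 0.719

0.719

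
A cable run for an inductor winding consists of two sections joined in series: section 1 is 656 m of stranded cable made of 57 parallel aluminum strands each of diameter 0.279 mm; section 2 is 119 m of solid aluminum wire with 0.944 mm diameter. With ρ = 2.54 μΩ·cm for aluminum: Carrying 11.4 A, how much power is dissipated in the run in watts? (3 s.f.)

ρ = 2.54 μΩ·cm = 2.54×10^-8 Ω·m
Section 1: A_strand = π(1.3950e-04)² = 6.114e-08 m²; R₁ = ρL/(N·A_s) = (2.54×10^-8)(656)/(57×6.114e-08) = 4.782 Ω
Section 2: A = π(d/2)² = π(4.7200e-04 m)² = 6.999e-07 m²
R₂ = (2.54×10^-8)(119)/(6.999e-07) = 4.319 Ω
R = R₁ + R₂ = 9.1 Ω
P = I²R = (11.4)² × 9.1 = 1180 W

1180 W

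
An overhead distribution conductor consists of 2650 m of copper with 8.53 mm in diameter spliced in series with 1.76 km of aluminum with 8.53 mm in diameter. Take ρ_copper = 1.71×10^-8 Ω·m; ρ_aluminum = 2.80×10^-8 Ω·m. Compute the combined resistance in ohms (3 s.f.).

Segment 1: A = π(d/2)² = π(4.2650e-03 m)² = 5.715e-05 m²
R₁ = ρL/A = (1.71×10^-8)(2650)/(5.715e-05) = 0.793 Ω
R₂ = (2.80×10^-8)(1760)/(5.715e-05) = 0.8623 Ω
R = R₁ + R₂ = 1.66 Ω

1.66 Ω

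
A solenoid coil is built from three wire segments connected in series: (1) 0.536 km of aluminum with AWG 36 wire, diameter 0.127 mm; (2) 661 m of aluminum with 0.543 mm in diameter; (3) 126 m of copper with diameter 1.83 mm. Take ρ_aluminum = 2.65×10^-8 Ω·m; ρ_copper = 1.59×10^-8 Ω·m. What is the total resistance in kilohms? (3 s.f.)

1.20 kΩ

Seg 1: A = π(0.127/2 mm)² = π(6.3500e-05 m)² = 1.267e-08 m²
R_1 = (2.65×10^-8)(536)/(1.267e-08) = 1121 Ω
Seg 2: A = π(d/2)² = π(2.7150e-04 m)² = 2.316e-07 m²
R_2 = (2.65×10^-8)(661)/(2.316e-07) = 75.64 Ω
Seg 3: A = π(d/2)² = π(9.1500e-04 m)² = 2.630e-06 m²
R_3 = (1.59×10^-8)(126)/(2.630e-06) = 0.7617 Ω
R_total = R_1 + R_2 + R_3 = 1.20 kΩ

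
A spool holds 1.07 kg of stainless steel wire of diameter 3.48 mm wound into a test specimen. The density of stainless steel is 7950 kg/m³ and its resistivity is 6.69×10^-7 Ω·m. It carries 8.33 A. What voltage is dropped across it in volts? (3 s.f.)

A = π(d/2)² = π(1.7400e-03 m)² = 9.5115e-06 m²
L = m/(density·A) = 1.07/(7950×9.5115e-06) = 14.15 m
R = ρL/A = (6.69×10^-7)(14.15)/(9.5115e-06) = 0.9953 Ω
V = IR = 8.33 × 0.9953 = 8.29 V

8.29 V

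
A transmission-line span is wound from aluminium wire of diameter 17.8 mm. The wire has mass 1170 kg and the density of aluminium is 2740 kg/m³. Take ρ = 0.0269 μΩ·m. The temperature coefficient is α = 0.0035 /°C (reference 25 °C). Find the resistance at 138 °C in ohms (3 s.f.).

ρ = 0.0269 μΩ·m = 2.69×10^-8 Ω·m
A = π(d/2)² = π(8.9000e-03 m)² = 2.4885e-04 m²
L = m/(density·A) = 1170/(2740×2.4885e-04) = 1716 m
R = ρL/A = (2.69×10^-8)(1716)/(2.4885e-04) = 0.1855 Ω
R(138 °C) = 0.1855 × (1 + 0.0035×113) = 0.259 Ω

0.259 Ω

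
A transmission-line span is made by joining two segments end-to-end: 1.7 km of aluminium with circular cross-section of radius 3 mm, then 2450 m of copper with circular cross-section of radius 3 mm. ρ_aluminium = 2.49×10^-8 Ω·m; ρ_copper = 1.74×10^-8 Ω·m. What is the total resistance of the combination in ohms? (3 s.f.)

Segment 1: A = πr² = π(3.0000e-03 m)² = 2.827e-05 m²
R₁ = ρL/A = (2.49×10^-8)(1700)/(2.827e-05) = 1.497 Ω
R₂ = (1.74×10^-8)(2450)/(2.827e-05) = 1.508 Ω
R = R₁ + R₂ = 3.00 Ω

3.00 Ω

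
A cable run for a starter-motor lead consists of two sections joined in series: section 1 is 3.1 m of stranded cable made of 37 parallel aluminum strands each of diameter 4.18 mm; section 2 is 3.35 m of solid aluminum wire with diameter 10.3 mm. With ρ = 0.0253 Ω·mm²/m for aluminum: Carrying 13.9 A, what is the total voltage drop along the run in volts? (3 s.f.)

ρ = 0.0253 Ω·mm²/m = 2.53×10^-8 Ω·m
Section 1: A_strand = π(2.0900e-03)² = 1.372e-05 m²; R₁ = ρL/(N·A_s) = (2.53×10^-8)(3.1)/(37×1.372e-05) = 1.545×10^-4 Ω
Section 2: A = π(d/2)² = π(5.1500e-03 m)² = 8.332e-05 m²
R₂ = (2.53×10^-8)(3.35)/(8.332e-05) = 0.001017 Ω
R = R₁ + R₂ = 0.001172 Ω
V = IR = 13.9 × 0.001172 = 0.0163 V

0.0163 V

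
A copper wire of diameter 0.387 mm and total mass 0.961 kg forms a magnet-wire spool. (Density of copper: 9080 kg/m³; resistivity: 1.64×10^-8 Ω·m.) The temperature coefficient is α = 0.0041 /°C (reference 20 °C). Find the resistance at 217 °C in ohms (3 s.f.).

A = π(d/2)² = π(1.9350e-04 m)² = 1.1763e-07 m²
L = m/(density·A) = 0.961/(9080×1.1763e-07) = 899.8 m
R = ρL/A = (1.64×10^-8)(899.8)/(1.1763e-07) = 125.4 Ω
R(217 °C) = 125.4 × (1 + 0.0041×197) = 227 Ω

227 Ω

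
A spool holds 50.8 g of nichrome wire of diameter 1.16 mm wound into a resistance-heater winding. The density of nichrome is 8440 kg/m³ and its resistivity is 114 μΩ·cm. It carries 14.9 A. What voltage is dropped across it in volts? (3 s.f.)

ρ = 114 μΩ·cm = 1.14×10^-6 Ω·m
A = π(d/2)² = π(5.8000e-04 m)² = 1.0568e-06 m²
L = m/(density·A) = 0.0508/(8440×1.0568e-06) = 5.695 m
R = ρL/A = (1.14×10^-6)(5.695)/(1.0568e-06) = 6.143 Ω
V = IR = 14.9 × 6.143 = 91.5 V

91.5 V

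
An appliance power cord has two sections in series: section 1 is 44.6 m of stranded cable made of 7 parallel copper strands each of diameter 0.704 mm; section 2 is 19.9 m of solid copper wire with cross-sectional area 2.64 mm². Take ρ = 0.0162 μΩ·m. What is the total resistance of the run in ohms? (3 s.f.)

0.387 Ω

ρ = 0.0162 μΩ·m = 1.62×10^-8 Ω·m
Section 1: A_strand = π(3.5200e-04)² = 3.893e-07 m²; R₁ = ρL/(N·A_s) = (1.62×10^-8)(44.6)/(7×3.893e-07) = 0.2652 Ω
Section 2: A = 2.64 mm² = 2.640e-06 m²
R₂ = (1.62×10^-8)(19.9)/(2.640e-06) = 0.1221 Ω
R = R₁ + R₂ = 0.387 Ω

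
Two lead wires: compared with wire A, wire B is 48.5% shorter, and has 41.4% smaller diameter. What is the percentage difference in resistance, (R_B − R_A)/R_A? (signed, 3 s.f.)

R ∝ L/d², so R_B/R_A = (1 − 48.5/100) × (1 − 41.4/100)⁻²
= 0.515 × 2.912 = 1.5
(R_B − R_A)/R_A = 1.5 − 1 = 50.0%

50.0%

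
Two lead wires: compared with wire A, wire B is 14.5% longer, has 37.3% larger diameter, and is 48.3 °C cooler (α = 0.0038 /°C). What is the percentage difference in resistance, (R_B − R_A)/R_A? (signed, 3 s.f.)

R ∝ ρL/d² with ρ ∝ (1+αΔT), so R_B/R_A = (1 + 14.5/100) × (1 + 37.3/100)⁻² × (1 − 0.0038×48.3)
= 1.145 × 0.5305 × 0.8165 = 0.4959
(R_B − R_A)/R_A = 0.4959 − 1 = -50.4%

-50.4%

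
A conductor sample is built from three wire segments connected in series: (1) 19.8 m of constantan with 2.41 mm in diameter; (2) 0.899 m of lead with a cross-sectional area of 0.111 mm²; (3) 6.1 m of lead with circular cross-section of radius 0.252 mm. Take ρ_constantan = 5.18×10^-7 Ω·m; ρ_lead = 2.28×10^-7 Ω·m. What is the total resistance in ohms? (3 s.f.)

11.1 Ω

Seg 1: A = π(d/2)² = π(1.2050e-03 m)² = 4.562e-06 m²
R_1 = (5.18×10^-7)(19.8)/(4.562e-06) = 2.248 Ω
Seg 2: A = 0.111 mm² = 1.110e-07 m²
R_2 = (2.28×10^-7)(0.899)/(1.110e-07) = 1.847 Ω
Seg 3: A = πr² = π(2.5200e-04 m)² = 1.995e-07 m²
R_3 = (2.28×10^-7)(6.1)/(1.995e-07) = 6.971 Ω
R_total = R_1 + R_2 + R_3 = 11.1 Ω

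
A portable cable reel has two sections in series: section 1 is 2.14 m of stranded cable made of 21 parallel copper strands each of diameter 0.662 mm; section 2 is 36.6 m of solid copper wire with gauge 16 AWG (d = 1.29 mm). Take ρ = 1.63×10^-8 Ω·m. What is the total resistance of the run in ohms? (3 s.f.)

Section 1: A_strand = π(3.3100e-04)² = 3.442e-07 m²; R₁ = ρL/(N·A_s) = (1.63×10^-8)(2.14)/(21×3.442e-07) = 0.004826 Ω
Section 2: A = π(1.29/2 mm)² = π(6.4500e-04 m)² = 1.307e-06 m²
R₂ = (1.63×10^-8)(36.6)/(1.307e-06) = 0.4565 Ω
R = R₁ + R₂ = 0.461 Ω

0.461 Ω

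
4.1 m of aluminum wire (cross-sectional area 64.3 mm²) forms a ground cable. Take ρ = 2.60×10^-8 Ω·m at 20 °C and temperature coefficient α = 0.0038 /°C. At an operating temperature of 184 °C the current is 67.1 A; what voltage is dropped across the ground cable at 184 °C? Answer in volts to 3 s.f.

A = 64.3 mm² = 6.430e-05 m²
R₍20₎ = ρL/A = (2.60×10^-8)(4.1)/(6.430e-05) = 0.001658 Ω
R₍184₎ = R₍20₎(1 + αΔT) = 0.001658 × (1 + 0.0038×164) = 0.002691 Ω
V = IR = 67.1 × 0.002691 = 0.181 V

0.181 V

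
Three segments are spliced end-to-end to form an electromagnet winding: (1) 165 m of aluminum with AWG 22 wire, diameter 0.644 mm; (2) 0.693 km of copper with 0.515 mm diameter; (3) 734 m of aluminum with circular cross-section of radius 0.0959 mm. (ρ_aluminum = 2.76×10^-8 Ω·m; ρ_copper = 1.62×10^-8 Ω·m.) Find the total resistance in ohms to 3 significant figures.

Seg 1: A = π(0.644/2 mm)² = π(3.2200e-04 m)² = 3.257e-07 m²
R_1 = (2.76×10^-8)(165)/(3.257e-07) = 13.98 Ω
Seg 2: A = π(d/2)² = π(2.5750e-04 m)² = 2.083e-07 m²
R_2 = (1.62×10^-8)(693)/(2.083e-07) = 53.89 Ω
Seg 3: A = πr² = π(9.5900e-05 m)² = 2.889e-08 m²
R_3 = (2.76×10^-8)(734)/(2.889e-08) = 701.2 Ω
R_total = R_1 + R_2 + R_3 = 769 Ω

769 Ω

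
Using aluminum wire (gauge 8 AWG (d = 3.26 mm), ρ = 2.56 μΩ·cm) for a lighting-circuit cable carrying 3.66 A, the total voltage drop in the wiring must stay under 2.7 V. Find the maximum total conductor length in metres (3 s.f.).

ρ = 2.56 μΩ·cm = 2.56×10^-8 Ω·m
A = π(3.26/2 mm)² = π(1.6300e-03 m)² = 8.347e-06 m²
L_max = V_max·A/(1·ρI) = (2.7)(8.347e-06)/(2.56×10^-8×3.66) = 241 m

241 m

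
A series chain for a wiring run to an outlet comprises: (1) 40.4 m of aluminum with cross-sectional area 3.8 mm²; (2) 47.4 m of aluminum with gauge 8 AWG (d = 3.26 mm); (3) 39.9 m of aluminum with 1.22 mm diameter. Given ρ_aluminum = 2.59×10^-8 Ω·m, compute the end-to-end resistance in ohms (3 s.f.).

1.31 Ω

Seg 1: A = 3.8 mm² = 3.800e-06 m²
R_1 = (2.59×10^-8)(40.4)/(3.800e-06) = 0.2754 Ω
Seg 2: A = π(3.26/2 mm)² = π(1.6300e-03 m)² = 8.347e-06 m²
R_2 = (2.59×10^-8)(47.4)/(8.347e-06) = 0.1471 Ω
Seg 3: A = π(d/2)² = π(6.1000e-04 m)² = 1.169e-06 m²
R_3 = (2.59×10^-8)(39.9)/(1.169e-06) = 0.884 Ω
R_total = R_1 + R_2 + R_3 = 1.31 Ω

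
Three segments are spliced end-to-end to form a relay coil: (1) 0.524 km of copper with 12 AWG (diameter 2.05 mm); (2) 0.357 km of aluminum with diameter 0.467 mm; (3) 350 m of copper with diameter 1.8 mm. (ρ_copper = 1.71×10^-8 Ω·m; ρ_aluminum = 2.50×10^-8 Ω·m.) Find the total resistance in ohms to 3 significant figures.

57.2 Ω

Seg 1: A = π(2.05/2 mm)² = π(1.0250e-03 m)² = 3.301e-06 m²
R_1 = (1.71×10^-8)(524)/(3.301e-06) = 2.715 Ω
Seg 2: A = π(d/2)² = π(2.3350e-04 m)² = 1.713e-07 m²
R_2 = (2.50×10^-8)(357)/(1.713e-07) = 52.11 Ω
Seg 3: A = π(d/2)² = π(9.0000e-04 m)² = 2.545e-06 m²
R_3 = (1.71×10^-8)(350)/(2.545e-06) = 2.352 Ω
R_total = R_1 + R_2 + R_3 = 57.2 Ω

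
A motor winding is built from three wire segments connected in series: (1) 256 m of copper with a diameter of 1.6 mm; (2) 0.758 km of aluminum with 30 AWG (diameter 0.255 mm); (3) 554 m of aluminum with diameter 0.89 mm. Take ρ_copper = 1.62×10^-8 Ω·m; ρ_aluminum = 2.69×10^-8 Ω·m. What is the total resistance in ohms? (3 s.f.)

Seg 1: A = π(d/2)² = π(8.0000e-04 m)² = 2.011e-06 m²
R_1 = (1.62×10^-8)(256)/(2.011e-06) = 2.063 Ω
Seg 2: A = π(0.255/2 mm)² = π(1.2750e-04 m)² = 5.107e-08 m²
R_2 = (2.69×10^-8)(758)/(5.107e-08) = 399.3 Ω
Seg 3: A = π(d/2)² = π(4.4500e-04 m)² = 6.221e-07 m²
R_3 = (2.69×10^-8)(554)/(6.221e-07) = 23.95 Ω
R_total = R_1 + R_2 + R_3 = 425 Ω

425 Ω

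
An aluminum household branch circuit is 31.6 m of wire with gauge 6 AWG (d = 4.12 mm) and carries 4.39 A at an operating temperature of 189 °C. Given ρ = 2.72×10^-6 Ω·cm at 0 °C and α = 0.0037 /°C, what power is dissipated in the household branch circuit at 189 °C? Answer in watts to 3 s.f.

ρ = 2.72×10^-6 Ω·cm = 2.72×10^-8 Ω·m
A = π(4.12/2 mm)² = π(2.0600e-03 m)² = 1.333e-05 m²
R₍0₎ = ρL/A = (2.72×10^-8)(31.6)/(1.333e-05) = 0.06447 Ω
R₍189₎ = R₍0₎(1 + αΔT) = 0.06447 × (1 + 0.0037×189) = 0.1096 Ω
P = I²R = (4.39)² × 0.1096 = 2.11 W

2.11 W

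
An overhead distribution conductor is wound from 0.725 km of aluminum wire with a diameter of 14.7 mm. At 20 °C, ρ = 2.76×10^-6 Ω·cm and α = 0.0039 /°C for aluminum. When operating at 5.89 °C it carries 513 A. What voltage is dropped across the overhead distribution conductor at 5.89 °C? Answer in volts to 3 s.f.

ρ = 2.76×10^-6 Ω·cm = 2.76×10^-8 Ω·m
A = π(d/2)² = π(7.3500e-03 m)² = 1.697e-04 m²
R₍20₎ = ρL/A = (2.76×10^-8)(725)/(1.697e-04) = 0.1179 Ω
R₍5.89₎ = R₍20₎(1 + αΔT) = 0.1179 × (1 + 0.0039×-14.1) = 0.1114 Ω
V = IR = 513 × 0.1114 = 57.2 V

57.2 V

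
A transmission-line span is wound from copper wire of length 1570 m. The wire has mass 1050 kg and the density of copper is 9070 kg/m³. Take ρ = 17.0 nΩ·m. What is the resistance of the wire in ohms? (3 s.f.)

0.362 Ω

ρ = 17.0 nΩ·m = 1.70×10^-8 Ω·m
A = m/(density·L) = 1050/(9070×1570) = 7.3736e-05 m²
R = ρL/A = (1.70×10^-8)(1570)/(7.3736e-05) = 0.362 Ω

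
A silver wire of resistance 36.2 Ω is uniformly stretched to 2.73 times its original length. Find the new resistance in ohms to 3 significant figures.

270 Ω

Volume constant ⇒ A' = A/k with k = 2.73. R' = ρ(kL)/(A/k) = k²R.
R' = 7.453 × 36.2 = 270 Ω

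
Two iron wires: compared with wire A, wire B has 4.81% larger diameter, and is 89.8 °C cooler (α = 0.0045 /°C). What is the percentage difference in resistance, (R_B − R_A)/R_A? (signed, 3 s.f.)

-45.8%

R ∝ ρL/d² with ρ ∝ (1+αΔT), so R_B/R_A = (1 + 4.81/100)⁻² × (1 − 0.0045×89.8)
= 0.9103 × 0.5959 = 0.5425
(R_B − R_A)/R_A = 0.5425 − 1 = -45.8%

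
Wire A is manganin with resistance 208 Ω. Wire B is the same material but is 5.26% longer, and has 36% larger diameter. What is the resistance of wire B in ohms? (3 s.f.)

R ∝ L/d², so R_B/R_A = (1 + 5.26/100) × (1 + 36/100)⁻²
= 1.053 × 0.5407 = 0.5691
R_B = 0.5691 × 208 = 118 Ω

118 Ω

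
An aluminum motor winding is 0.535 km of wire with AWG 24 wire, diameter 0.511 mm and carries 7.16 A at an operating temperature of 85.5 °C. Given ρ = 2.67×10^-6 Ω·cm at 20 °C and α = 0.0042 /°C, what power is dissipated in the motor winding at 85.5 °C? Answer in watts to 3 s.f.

ρ = 2.67×10^-6 Ω·cm = 2.67×10^-8 Ω·m
A = π(0.511/2 mm)² = π(2.5550e-04 m)² = 2.051e-07 m²
R₍20₎ = ρL/A = (2.67×10^-8)(535)/(2.051e-07) = 69.65 Ω
R₍85.5₎ = R₍20₎(1 + αΔT) = 69.65 × (1 + 0.0042×65.5) = 88.81 Ω
P = I²R = (7.16)² × 88.81 = 4550 W

4550 W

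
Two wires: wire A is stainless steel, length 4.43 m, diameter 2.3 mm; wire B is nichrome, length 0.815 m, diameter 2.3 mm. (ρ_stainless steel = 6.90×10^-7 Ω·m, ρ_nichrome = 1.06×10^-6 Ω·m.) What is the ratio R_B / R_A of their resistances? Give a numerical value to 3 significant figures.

0.283

R ∝ ρL/d², so R_B/R_A = (ρ_B/ρ_A) × (L_B/L_A)
= (1.06×10^-6/6.90×10^-7) × (0.815/4.43) = 0.283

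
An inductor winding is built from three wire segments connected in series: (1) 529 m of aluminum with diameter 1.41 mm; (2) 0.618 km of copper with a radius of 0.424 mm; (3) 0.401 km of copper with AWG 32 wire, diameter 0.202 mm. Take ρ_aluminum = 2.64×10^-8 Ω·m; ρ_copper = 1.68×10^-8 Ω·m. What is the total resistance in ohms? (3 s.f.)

238 Ω

Seg 1: A = π(d/2)² = π(7.0500e-04 m)² = 1.561e-06 m²
R_1 = (2.64×10^-8)(529)/(1.561e-06) = 8.944 Ω
Seg 2: A = πr² = π(4.2400e-04 m)² = 5.648e-07 m²
R_2 = (1.68×10^-8)(618)/(5.648e-07) = 18.38 Ω
Seg 3: A = π(0.202/2 mm)² = π(1.0100e-04 m)² = 3.205e-08 m²
R_3 = (1.68×10^-8)(401)/(3.205e-08) = 210.2 Ω
R_total = R_1 + R_2 + R_3 = 238 Ω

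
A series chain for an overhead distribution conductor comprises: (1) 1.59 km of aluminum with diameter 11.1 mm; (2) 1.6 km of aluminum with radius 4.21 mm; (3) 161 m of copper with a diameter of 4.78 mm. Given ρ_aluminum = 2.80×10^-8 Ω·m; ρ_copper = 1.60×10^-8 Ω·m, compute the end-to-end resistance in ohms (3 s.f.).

1.41 Ω

Seg 1: A = π(d/2)² = π(5.5500e-03 m)² = 9.677e-05 m²
R_1 = (2.80×10^-8)(1590)/(9.677e-05) = 0.4601 Ω
Seg 2: A = πr² = π(4.2100e-03 m)² = 5.568e-05 m²
R_2 = (2.80×10^-8)(1600)/(5.568e-05) = 0.8046 Ω
Seg 3: A = π(d/2)² = π(2.3900e-03 m)² = 1.795e-05 m²
R_3 = (1.60×10^-8)(161)/(1.795e-05) = 0.1435 Ω
R_total = R_1 + R_2 + R_3 = 1.41 Ω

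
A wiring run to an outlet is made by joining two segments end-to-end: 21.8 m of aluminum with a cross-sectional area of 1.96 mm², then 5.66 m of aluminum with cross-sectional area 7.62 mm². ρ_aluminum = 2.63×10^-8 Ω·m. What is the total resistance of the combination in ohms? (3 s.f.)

Segment 1: A = 1.96 mm² = 1.960e-06 m²
R₁ = ρL/A = (2.63×10^-8)(21.8)/(1.960e-06) = 0.2925 Ω
Segment 2: A = 7.62 mm² = 7.620e-06 m²
R₂ = (2.63×10^-8)(5.66)/(7.620e-06) = 0.01954 Ω
R = R₁ + R₂ = 0.312 Ω

0.312 Ω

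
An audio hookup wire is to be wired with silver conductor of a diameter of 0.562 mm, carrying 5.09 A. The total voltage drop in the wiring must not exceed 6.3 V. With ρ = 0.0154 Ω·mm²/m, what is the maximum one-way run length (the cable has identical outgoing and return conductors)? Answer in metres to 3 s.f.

ρ = 0.0154 Ω·mm²/m = 1.54×10^-8 Ω·m
A = π(d/2)² = π(2.8100e-04 m)² = 2.481e-07 m²
L_max = V_max·A/(2·ρI) = (6.3)(2.481e-07)/(2×1.54×10^-8×5.09) = 9.97 m

9.97 m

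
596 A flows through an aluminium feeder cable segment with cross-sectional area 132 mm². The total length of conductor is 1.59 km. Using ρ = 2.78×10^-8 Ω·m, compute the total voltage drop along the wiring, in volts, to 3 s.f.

200 V

A = 132 mm² = 1.320e-04 m²
R = ρL/A = (2.78×10^-8)(1590)/(1.320e-04) = 0.3349 Ω
V = IR = 596 × 0.3349 = 200 V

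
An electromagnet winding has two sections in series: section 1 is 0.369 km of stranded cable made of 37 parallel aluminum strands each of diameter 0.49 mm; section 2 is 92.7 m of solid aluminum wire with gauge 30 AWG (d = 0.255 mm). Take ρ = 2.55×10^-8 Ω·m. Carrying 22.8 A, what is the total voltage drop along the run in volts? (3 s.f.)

Section 1: A_strand = π(2.4500e-04)² = 1.886e-07 m²; R₁ = ρL/(N·A_s) = (2.55×10^-8)(369)/(37×1.886e-07) = 1.349 Ω
Section 2: A = π(0.255/2 mm)² = π(1.2750e-04 m)² = 5.107e-08 m²
R₂ = (2.55×10^-8)(92.7)/(5.107e-08) = 46.29 Ω
R = R₁ + R₂ = 47.63 Ω
V = IR = 22.8 × 47.63 = 1090 V

1090 V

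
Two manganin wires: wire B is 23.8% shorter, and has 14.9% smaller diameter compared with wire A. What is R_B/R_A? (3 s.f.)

R ∝ L/d², so R_B/R_A = (1 − 23.8/100) × (1 − 14.9/100)⁻²
= 0.762 × 1.381 = 1.05

1.05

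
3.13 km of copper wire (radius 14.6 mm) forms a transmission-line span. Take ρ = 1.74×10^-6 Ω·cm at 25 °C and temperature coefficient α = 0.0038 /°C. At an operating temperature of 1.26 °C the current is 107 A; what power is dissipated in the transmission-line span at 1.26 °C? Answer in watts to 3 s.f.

847 W

ρ = 1.74×10^-6 Ω·cm = 1.74×10^-8 Ω·m
A = πr² = π(1.4600e-02 m)² = 6.697e-04 m²
R₍25₎ = ρL/A = (1.74×10^-8)(3130)/(6.697e-04) = 0.08133 Ω
R₍1.26₎ = R₍25₎(1 + αΔT) = 0.08133 × (1 + 0.0038×-23.7) = 0.07399 Ω
P = I²R = (107)² × 0.07399 = 847 W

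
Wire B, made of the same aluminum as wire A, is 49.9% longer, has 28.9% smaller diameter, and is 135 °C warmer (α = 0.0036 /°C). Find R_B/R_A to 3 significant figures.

R ∝ ρL/d² with ρ ∝ (1+αΔT), so R_B/R_A = (1 + 49.9/100) × (1 − 28.9/100)⁻² × (1 + 0.0036×135)
= 1.499 × 1.978 × 1.486 = 4.41

4.41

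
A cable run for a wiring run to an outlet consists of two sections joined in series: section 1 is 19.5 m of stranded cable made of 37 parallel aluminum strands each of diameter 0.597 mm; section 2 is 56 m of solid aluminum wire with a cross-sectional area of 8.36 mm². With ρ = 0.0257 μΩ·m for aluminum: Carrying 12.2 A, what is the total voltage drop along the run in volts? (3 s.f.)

ρ = 0.0257 μΩ·m = 2.57×10^-8 Ω·m
Section 1: A_strand = π(2.9850e-04)² = 2.799e-07 m²; R₁ = ρL/(N·A_s) = (2.57×10^-8)(19.5)/(37×2.799e-07) = 0.04839 Ω
Section 2: A = 8.36 mm² = 8.360e-06 m²
R₂ = (2.57×10^-8)(56)/(8.360e-06) = 0.1722 Ω
R = R₁ + R₂ = 0.2205 Ω
V = IR = 12.2 × 0.2205 = 2.69 V

2.69 V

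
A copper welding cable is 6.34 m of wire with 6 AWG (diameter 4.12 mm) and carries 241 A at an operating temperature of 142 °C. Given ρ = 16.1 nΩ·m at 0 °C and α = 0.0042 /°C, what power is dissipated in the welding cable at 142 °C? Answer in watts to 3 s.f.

710 W

ρ = 16.1 nΩ·m = 1.61×10^-8 Ω·m
A = π(4.12/2 mm)² = π(2.0600e-03 m)² = 1.333e-05 m²
R₍0₎ = ρL/A = (1.61×10^-8)(6.34)/(1.333e-05) = 0.007657 Ω
R₍142₎ = R₍0₎(1 + αΔT) = 0.007657 × (1 + 0.0042×142) = 0.01222 Ω
P = I²R = (241)² × 0.01222 = 710 W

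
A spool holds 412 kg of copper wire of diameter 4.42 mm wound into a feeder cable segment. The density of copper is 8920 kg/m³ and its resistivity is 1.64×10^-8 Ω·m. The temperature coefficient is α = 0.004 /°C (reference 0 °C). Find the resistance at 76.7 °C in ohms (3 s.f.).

4.20 Ω

A = π(d/2)² = π(2.2100e-03 m)² = 1.5344e-05 m²
L = m/(density·A) = 412/(8920×1.5344e-05) = 3010 m
R = ρL/A = (1.64×10^-8)(3010)/(1.5344e-05) = 3.217 Ω
R(76.7 °C) = 3.217 × (1 + 0.004×76.7) = 4.20 Ω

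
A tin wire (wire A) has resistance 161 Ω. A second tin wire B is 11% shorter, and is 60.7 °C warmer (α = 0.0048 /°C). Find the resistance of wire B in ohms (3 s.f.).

185 Ω

R ∝ ρL/d² with ρ ∝ (1+αΔT), so R_B/R_A = (1 − 11/100) × (1 + 0.0048×60.7)
= 0.89 × 1.291 = 1.149
R_B = 1.149 × 161 = 185 Ω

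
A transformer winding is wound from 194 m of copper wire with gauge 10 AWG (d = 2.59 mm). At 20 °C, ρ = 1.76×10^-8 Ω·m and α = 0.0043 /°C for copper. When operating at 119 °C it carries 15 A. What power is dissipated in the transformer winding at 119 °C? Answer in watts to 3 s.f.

208 W

A = π(2.59/2 mm)² = π(1.2950e-03 m)² = 5.269e-06 m²
R₍20₎ = ρL/A = (1.76×10^-8)(194)/(5.269e-06) = 0.6481 Ω
R₍119₎ = R₍20₎(1 + αΔT) = 0.6481 × (1 + 0.0043×99) = 0.924 Ω
P = I²R = (15)² × 0.924 = 208 W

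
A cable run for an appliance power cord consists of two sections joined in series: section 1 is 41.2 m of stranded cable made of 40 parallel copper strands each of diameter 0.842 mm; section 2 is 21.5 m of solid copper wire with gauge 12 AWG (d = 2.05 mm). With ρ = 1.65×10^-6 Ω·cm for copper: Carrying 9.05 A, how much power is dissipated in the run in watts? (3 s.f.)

11.3 W

ρ = 1.65×10^-6 Ω·cm = 1.65×10^-8 Ω·m
Section 1: A_strand = π(4.2100e-04)² = 5.568e-07 m²; R₁ = ρL/(N·A_s) = (1.65×10^-8)(41.2)/(40×5.568e-07) = 0.03052 Ω
Section 2: A = π(2.05/2 mm)² = π(1.0250e-03 m)² = 3.301e-06 m²
R₂ = (1.65×10^-8)(21.5)/(3.301e-06) = 0.1075 Ω
R = R₁ + R₂ = 0.138 Ω
P = I²R = (9.05)² × 0.138 = 11.3 W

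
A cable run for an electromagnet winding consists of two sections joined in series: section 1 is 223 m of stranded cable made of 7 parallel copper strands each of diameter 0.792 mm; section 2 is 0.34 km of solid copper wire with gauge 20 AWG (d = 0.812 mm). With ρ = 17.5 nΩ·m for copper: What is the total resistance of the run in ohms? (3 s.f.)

ρ = 17.5 nΩ·m = 1.75×10^-8 Ω·m
Section 1: A_strand = π(3.9600e-04)² = 4.927e-07 m²; R₁ = ρL/(N·A_s) = (1.75×10^-8)(223)/(7×4.927e-07) = 1.132 Ω
Section 2: A = π(0.812/2 mm)² = π(4.0600e-04 m)² = 5.178e-07 m²
R₂ = (1.75×10^-8)(340)/(5.178e-07) = 11.49 Ω
R = R₁ + R₂ = 12.6 Ω

12.6 Ω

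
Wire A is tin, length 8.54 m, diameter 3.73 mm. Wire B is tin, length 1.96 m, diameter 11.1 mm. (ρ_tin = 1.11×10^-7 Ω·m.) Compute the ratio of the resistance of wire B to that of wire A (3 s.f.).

0.0259

R ∝ ρL/d², so R_B/R_A = (L_B/L_A) × (d_A/d_B)²
= (1.96/8.54) × (3.73/11.1)² = 0.0259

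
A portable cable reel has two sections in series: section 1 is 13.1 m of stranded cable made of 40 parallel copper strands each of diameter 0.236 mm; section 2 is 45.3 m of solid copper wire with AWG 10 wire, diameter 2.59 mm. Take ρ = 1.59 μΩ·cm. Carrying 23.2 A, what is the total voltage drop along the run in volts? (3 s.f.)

5.93 V

ρ = 1.59 μΩ·cm = 1.59×10^-8 Ω·m
Section 1: A_strand = π(1.1800e-04)² = 4.374e-08 m²; R₁ = ρL/(N·A_s) = (1.59×10^-8)(13.1)/(40×4.374e-08) = 0.119 Ω
Section 2: A = π(2.59/2 mm)² = π(1.2950e-03 m)² = 5.269e-06 m²
R₂ = (1.59×10^-8)(45.3)/(5.269e-06) = 0.1367 Ω
R = R₁ + R₂ = 0.2558 Ω
V = IR = 23.2 × 0.2558 = 5.93 V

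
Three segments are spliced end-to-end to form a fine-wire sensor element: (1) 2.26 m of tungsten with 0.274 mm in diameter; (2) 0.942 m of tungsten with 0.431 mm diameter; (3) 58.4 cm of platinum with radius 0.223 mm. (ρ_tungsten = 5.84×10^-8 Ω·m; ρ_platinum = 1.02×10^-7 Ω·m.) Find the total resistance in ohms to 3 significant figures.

3.00 Ω

Seg 1: A = π(d/2)² = π(1.3700e-04 m)² = 5.896e-08 m²
R_1 = (5.84×10^-8)(2.26)/(5.896e-08) = 2.238 Ω
Seg 2: A = π(d/2)² = π(2.1550e-04 m)² = 1.459e-07 m²
R_2 = (5.84×10^-8)(0.942)/(1.459e-07) = 0.3771 Ω
Seg 3: A = πr² = π(2.2300e-04 m)² = 1.562e-07 m²
R_3 = (1.02×10^-7)(0.584)/(1.562e-07) = 0.3813 Ω
R_total = R_1 + R_2 + R_3 = 3.00 Ω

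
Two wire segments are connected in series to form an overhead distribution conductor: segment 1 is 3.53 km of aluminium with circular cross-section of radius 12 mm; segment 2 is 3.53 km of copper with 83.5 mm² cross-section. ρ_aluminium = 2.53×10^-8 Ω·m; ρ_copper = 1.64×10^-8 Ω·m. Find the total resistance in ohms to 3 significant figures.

0.891 Ω

Segment 1: A = πr² = π(1.2000e-02 m)² = 4.524e-04 m²
R₁ = ρL/A = (2.53×10^-8)(3530)/(4.524e-04) = 0.1974 Ω
Segment 2: A = 83.5 mm² = 8.350e-05 m²
R₂ = (1.64×10^-8)(3530)/(8.350e-05) = 0.6933 Ω
R = R₁ + R₂ = 0.891 Ω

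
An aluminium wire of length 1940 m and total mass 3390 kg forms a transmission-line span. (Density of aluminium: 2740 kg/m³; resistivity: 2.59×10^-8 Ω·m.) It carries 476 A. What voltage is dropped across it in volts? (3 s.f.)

A = m/(density·L) = 3390/(2740×1940) = 6.3775e-04 m²
R = ρL/A = (2.59×10^-8)(1940)/(6.3775e-04) = 0.07879 Ω
V = IR = 476 × 0.07879 = 37.5 V

37.5 V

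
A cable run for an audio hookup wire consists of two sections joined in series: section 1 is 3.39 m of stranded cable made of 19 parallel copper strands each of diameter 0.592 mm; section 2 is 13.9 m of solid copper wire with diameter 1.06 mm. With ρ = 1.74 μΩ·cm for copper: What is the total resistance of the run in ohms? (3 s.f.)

0.285 Ω

ρ = 1.74 μΩ·cm = 1.74×10^-8 Ω·m
Section 1: A_strand = π(2.9600e-04)² = 2.753e-07 m²; R₁ = ρL/(N·A_s) = (1.74×10^-8)(3.39)/(19×2.753e-07) = 0.01128 Ω
Section 2: A = π(d/2)² = π(5.3000e-04 m)² = 8.825e-07 m²
R₂ = (1.74×10^-8)(13.9)/(8.825e-07) = 0.2741 Ω
R = R₁ + R₂ = 0.285 Ω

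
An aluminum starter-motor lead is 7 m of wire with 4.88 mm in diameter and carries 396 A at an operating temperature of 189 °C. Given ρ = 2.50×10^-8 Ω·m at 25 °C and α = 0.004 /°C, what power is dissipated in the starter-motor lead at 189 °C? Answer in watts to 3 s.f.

2430 W

A = π(d/2)² = π(2.4400e-03 m)² = 1.870e-05 m²
R₍25₎ = ρL/A = (2.50×10^-8)(7)/(1.870e-05) = 0.009356 Ω
R₍189₎ = R₍25₎(1 + αΔT) = 0.009356 × (1 + 0.004×164) = 0.01549 Ω
P = I²R = (396)² × 0.01549 = 2430 W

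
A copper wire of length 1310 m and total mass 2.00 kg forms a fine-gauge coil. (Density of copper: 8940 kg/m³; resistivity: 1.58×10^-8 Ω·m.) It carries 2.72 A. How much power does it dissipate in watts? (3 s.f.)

897 W

A = m/(density·L) = 2/(8940×1310) = 1.7077e-07 m²
R = ρL/A = (1.58×10^-8)(1310)/(1.7077e-07) = 121.2 Ω
P = I²R = (2.72)² × 121.2 = 897 W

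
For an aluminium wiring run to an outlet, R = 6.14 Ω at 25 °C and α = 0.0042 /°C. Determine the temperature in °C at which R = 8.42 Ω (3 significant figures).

113 °C

R = R₀(1 + α(T − T₀)) ⇒ T = T₀ + (R/R₀ − 1)/α
T = 25 + (8.42/6.14 − 1)/0.0042 = 25 + (0.3713)/0.0042 = 113 °C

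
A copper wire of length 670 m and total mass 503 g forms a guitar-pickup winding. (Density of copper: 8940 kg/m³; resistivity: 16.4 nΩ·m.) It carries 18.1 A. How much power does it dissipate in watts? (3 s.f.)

42900 W

ρ = 16.4 nΩ·m = 1.64×10^-8 Ω·m
A = m/(density·L) = 0.503/(8940×670) = 8.3976e-08 m²
R = ρL/A = (1.64×10^-8)(670)/(8.3976e-08) = 130.8 Ω
P = I²R = (18.1)² × 130.8 = 42900 W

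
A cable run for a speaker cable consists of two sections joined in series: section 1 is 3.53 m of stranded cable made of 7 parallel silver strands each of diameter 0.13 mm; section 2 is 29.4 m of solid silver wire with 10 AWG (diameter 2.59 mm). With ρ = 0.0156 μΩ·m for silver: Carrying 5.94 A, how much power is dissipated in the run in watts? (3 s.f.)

ρ = 0.0156 μΩ·m = 1.56×10^-8 Ω·m
Section 1: A_strand = π(6.5000e-05)² = 1.327e-08 m²; R₁ = ρL/(N·A_s) = (1.56×10^-8)(3.53)/(7×1.327e-08) = 0.5927 Ω
Section 2: A = π(2.59/2 mm)² = π(1.2950e-03 m)² = 5.269e-06 m²
R₂ = (1.56×10^-8)(29.4)/(5.269e-06) = 0.08705 Ω
R = R₁ + R₂ = 0.6797 Ω
P = I²R = (5.94)² × 0.6797 = 24.0 W

24.0 W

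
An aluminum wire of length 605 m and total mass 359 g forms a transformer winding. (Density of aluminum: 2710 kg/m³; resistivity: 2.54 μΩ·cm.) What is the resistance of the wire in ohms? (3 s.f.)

70.2 Ω

ρ = 2.54 μΩ·cm = 2.54×10^-8 Ω·m
A = m/(density·L) = 0.359/(2710×605) = 2.1896e-07 m²
R = ρL/A = (2.54×10^-8)(605)/(2.1896e-07) = 70.2 Ω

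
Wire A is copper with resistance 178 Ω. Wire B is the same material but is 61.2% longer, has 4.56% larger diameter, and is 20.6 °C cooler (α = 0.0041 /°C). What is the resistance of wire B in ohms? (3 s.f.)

R ∝ ρL/d² with ρ ∝ (1+αΔT), so R_B/R_A = (1 + 61.2/100) × (1 + 4.56/100)⁻² × (1 − 0.0041×20.6)
= 1.612 × 0.9147 × 0.9155 = 1.35
R_B = 1.35 × 178 = 240 Ω

240 Ω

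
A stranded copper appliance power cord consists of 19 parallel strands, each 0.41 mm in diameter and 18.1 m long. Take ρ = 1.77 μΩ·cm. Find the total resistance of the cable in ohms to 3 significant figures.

ρ = 1.77 μΩ·cm = 1.77×10^-8 Ω·m
A_strand = π(2.0500e-04 m)² = 1.320e-07 m²
R_strand = ρL/A = (1.77×10^-8)(18.1)/(1.320e-07) = 2.427 Ω
R_total = R_strand/N = 2.427/19 = 0.128 Ω

0.128 Ω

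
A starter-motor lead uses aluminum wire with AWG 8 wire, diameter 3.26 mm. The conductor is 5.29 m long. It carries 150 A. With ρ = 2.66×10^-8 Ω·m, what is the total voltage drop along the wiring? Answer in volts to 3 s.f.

A = π(3.26/2 mm)² = π(1.6300e-03 m)² = 8.347e-06 m²
R = ρL/A = (2.66×10^-8)(5.29)/(8.347e-06) = 0.01686 Ω
V = IR = 150 × 0.01686 = 2.53 V

2.53 V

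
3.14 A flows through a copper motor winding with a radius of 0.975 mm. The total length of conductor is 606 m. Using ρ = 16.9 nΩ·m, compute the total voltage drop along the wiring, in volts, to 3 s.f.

10.8 V

ρ = 16.9 nΩ·m = 1.69×10^-8 Ω·m
A = πr² = π(9.7500e-04 m)² = 2.986e-06 m²
R = ρL/A = (1.69×10^-8)(606)/(2.986e-06) = 3.429 Ω
V = IR = 3.14 × 3.429 = 10.8 V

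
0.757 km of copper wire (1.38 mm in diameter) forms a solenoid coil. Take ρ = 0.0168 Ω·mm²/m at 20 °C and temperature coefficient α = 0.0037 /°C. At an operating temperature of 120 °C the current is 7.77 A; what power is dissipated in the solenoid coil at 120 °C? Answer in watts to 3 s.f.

703 W

ρ = 0.0168 Ω·mm²/m = 1.68×10^-8 Ω·m
A = π(d/2)² = π(6.9000e-04 m)² = 1.496e-06 m²
R₍20₎ = ρL/A = (1.68×10^-8)(757)/(1.496e-06) = 8.503 Ω
R₍120₎ = R₍20₎(1 + αΔT) = 8.503 × (1 + 0.0037×100) = 11.65 Ω
P = I²R = (7.77)² × 11.65 = 703 W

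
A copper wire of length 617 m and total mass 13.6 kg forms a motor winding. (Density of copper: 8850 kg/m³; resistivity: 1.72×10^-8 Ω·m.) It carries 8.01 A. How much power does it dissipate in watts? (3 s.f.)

A = m/(density·L) = 13.6/(8850×617) = 2.4906e-06 m²
R = ρL/A = (1.72×10^-8)(617)/(2.4906e-06) = 4.261 Ω
P = I²R = (8.01)² × 4.261 = 273 W

273 W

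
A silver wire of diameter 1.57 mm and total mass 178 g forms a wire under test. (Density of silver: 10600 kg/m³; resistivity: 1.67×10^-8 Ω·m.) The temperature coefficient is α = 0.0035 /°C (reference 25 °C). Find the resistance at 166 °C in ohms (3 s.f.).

A = π(d/2)² = π(7.8500e-04 m)² = 1.9359e-06 m²
L = m/(density·A) = 0.178/(10600×1.9359e-06) = 8.674 m
R = ρL/A = (1.67×10^-8)(8.674)/(1.9359e-06) = 0.07483 Ω
R(166 °C) = 0.07483 × (1 + 0.0035×141) = 0.112 Ω

0.112 Ω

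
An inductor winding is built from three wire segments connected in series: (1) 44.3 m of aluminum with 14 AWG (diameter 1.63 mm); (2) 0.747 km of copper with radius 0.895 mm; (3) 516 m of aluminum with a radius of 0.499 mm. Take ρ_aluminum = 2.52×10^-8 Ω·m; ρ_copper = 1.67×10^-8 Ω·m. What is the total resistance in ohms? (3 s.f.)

22.1 Ω

Seg 1: A = π(1.63/2 mm)² = π(8.1500e-04 m)² = 2.087e-06 m²
R_1 = (2.52×10^-8)(44.3)/(2.087e-06) = 0.535 Ω
Seg 2: A = πr² = π(8.9500e-04 m)² = 2.516e-06 m²
R_2 = (1.67×10^-8)(747)/(2.516e-06) = 4.957 Ω
Seg 3: A = πr² = π(4.9900e-04 m)² = 7.823e-07 m²
R_3 = (2.52×10^-8)(516)/(7.823e-07) = 16.62 Ω
R_total = R_1 + R_2 + R_3 = 22.1 Ω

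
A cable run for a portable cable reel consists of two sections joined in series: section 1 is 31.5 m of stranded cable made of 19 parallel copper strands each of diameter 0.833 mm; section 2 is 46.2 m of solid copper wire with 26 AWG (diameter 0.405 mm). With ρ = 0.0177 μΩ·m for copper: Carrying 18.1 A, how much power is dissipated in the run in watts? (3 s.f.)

2100 W

ρ = 0.0177 μΩ·m = 1.77×10^-8 Ω·m
Section 1: A_strand = π(4.1650e-04)² = 5.450e-07 m²; R₁ = ρL/(N·A_s) = (1.77×10^-8)(31.5)/(19×5.450e-07) = 0.05385 Ω
Section 2: A = π(0.405/2 mm)² = π(2.0250e-04 m)² = 1.288e-07 m²
R₂ = (1.77×10^-8)(46.2)/(1.288e-07) = 6.348 Ω
R = R₁ + R₂ = 6.402 Ω
P = I²R = (18.1)² × 6.402 = 2100 W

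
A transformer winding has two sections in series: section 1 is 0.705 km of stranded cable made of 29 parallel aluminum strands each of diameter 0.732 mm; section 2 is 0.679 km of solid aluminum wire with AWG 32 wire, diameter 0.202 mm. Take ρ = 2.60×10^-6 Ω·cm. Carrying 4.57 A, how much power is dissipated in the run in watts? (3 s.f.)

11500 W

ρ = 2.60×10^-6 Ω·cm = 2.60×10^-8 Ω·m
Section 1: A_strand = π(3.6600e-04)² = 4.208e-07 m²; R₁ = ρL/(N·A_s) = (2.60×10^-8)(705)/(29×4.208e-07) = 1.502 Ω
Section 2: A = π(0.202/2 mm)² = π(1.0100e-04 m)² = 3.205e-08 m²
R₂ = (2.60×10^-8)(679)/(3.205e-08) = 550.9 Ω
R = R₁ + R₂ = 552.4 Ω
P = I²R = (4.57)² × 552.4 = 11500 W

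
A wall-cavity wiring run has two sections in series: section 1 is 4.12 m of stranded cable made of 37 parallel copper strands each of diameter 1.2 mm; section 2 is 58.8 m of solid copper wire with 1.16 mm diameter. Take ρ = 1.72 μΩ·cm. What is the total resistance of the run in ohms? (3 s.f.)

ρ = 1.72 μΩ·cm = 1.72×10^-8 Ω·m
Section 1: A_strand = π(6.0000e-04)² = 1.131e-06 m²; R₁ = ρL/(N·A_s) = (1.72×10^-8)(4.12)/(37×1.131e-06) = 0.001693 Ω
Section 2: A = π(d/2)² = π(5.8000e-04 m)² = 1.057e-06 m²
R₂ = (1.72×10^-8)(58.8)/(1.057e-06) = 0.957 Ω
R = R₁ + R₂ = 0.959 Ω

0.959 Ω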